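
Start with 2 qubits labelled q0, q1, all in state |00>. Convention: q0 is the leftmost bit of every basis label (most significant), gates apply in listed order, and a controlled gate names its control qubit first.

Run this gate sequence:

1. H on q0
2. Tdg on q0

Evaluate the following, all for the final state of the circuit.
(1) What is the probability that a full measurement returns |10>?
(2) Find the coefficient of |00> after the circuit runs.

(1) Outcome |10> occurs with probability 1/2.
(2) The final state's coefficient on |00> equals sqrt(2)/2.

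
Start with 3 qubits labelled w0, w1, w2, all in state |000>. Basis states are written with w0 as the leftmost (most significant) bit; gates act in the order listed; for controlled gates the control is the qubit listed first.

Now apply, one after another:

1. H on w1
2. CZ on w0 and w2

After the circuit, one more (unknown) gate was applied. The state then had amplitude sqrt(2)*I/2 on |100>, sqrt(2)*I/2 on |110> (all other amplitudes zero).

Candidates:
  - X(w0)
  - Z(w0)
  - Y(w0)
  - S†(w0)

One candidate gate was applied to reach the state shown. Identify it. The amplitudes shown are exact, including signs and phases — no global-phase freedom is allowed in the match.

The unique candidate consistent with the amplitudes is Y(w0).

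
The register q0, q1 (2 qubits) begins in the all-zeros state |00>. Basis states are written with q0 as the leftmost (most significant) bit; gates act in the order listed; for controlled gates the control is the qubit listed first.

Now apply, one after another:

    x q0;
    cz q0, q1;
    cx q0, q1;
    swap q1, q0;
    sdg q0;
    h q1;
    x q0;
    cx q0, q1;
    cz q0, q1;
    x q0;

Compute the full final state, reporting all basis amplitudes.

The final amplitudes are 0 on |00>, 0 on |01>, -sqrt(2)*I/2 on |10>, sqrt(2)*I/2 on |11>.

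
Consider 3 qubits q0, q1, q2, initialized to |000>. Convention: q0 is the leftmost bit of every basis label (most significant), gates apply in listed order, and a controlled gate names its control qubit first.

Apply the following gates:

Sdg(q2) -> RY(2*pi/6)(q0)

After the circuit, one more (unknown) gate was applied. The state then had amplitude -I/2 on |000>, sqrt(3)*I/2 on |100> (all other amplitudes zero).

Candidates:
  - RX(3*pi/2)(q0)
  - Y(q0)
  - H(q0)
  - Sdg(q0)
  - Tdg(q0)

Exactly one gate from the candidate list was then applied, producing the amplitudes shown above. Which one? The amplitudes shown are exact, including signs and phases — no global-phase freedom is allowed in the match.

The applied gate was Y(q0).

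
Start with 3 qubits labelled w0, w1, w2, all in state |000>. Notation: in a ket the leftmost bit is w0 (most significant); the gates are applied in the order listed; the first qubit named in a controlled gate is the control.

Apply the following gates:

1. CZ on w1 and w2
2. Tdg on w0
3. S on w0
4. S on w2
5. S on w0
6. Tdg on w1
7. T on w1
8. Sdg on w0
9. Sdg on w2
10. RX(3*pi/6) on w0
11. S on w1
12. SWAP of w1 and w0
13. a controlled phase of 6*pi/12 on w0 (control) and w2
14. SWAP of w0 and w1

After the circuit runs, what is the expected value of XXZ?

In the final state, XXZ has expectation 0. Key observation: the block from step 4 through step 9 cancels to the identity and can be dropped.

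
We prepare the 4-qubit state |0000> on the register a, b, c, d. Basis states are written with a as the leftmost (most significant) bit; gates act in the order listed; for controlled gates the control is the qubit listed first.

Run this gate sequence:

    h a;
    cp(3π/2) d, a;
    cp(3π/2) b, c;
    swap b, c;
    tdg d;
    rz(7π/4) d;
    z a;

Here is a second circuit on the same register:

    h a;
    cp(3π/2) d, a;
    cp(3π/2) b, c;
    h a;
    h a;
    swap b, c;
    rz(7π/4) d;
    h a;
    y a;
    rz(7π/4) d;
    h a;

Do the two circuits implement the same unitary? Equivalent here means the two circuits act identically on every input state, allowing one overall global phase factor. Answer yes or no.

No: there is an input state on which the two circuits produce genuinely different outputs (not merely differing by a phase).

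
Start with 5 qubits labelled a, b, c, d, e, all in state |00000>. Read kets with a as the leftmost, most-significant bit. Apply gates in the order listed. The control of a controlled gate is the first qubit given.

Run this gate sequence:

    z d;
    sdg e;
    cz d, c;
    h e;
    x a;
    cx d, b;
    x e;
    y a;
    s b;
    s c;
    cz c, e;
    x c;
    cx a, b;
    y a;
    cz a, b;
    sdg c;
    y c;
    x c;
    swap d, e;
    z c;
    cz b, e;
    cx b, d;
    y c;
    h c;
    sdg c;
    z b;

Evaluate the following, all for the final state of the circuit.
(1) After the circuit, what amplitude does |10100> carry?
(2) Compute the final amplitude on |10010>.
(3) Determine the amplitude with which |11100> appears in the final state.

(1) The final state's coefficient on |10100> equals -1/2.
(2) The final state's coefficient on |10010> equals -I/2.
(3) The final state's coefficient on |11100> equals 0.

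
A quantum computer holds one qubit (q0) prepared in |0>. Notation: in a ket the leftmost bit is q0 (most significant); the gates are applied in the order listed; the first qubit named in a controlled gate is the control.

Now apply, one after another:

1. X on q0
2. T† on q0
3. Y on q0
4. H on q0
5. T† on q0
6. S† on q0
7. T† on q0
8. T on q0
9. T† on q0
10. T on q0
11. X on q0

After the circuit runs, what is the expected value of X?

In the final state, X has expectation -sqrt(2)/2. Key observation: the block from step 7 through step 10 cancels to the identity and can be dropped.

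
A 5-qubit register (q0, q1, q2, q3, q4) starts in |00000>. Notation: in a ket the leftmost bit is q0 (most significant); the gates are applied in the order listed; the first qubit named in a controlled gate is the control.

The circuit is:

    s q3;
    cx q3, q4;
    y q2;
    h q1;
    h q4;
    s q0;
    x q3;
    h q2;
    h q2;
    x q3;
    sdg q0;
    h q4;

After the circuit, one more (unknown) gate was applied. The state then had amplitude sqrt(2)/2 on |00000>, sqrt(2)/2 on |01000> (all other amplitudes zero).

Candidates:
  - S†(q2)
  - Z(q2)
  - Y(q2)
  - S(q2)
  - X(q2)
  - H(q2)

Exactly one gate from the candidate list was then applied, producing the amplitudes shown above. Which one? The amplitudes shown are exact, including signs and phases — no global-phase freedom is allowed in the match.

The applied gate was Y(q2). Key observation: the block from step 5 through step 12 cancels to the identity and can be dropped.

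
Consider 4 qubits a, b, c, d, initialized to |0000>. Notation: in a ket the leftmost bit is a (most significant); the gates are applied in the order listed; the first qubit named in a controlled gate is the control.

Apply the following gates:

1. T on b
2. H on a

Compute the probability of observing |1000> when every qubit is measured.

The probability of measuring |1000> is 1/2.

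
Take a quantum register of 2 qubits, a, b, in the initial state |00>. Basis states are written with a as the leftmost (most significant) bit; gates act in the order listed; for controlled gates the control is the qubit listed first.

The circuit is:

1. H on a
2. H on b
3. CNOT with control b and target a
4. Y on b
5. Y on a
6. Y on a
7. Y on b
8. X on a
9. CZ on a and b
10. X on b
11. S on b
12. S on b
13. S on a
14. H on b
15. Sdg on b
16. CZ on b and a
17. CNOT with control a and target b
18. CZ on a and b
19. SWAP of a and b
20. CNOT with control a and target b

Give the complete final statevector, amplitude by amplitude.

After the circuit, the state carries amplitude 0 on |00>, 0 on |01>, sqrt(2)*I/2 on |10>, -sqrt(2)*I/2 on |11>.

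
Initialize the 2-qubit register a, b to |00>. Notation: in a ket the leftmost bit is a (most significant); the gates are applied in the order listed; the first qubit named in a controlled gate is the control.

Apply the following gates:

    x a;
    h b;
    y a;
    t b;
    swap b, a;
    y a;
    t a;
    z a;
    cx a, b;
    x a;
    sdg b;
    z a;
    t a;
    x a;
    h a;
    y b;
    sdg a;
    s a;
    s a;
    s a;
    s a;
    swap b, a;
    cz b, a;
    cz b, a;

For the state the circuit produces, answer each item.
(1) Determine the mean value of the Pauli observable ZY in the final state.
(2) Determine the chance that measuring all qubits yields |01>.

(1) The expectation value of ZY is 1. Key observation: gates 18-21 undo each other exactly, leaving only the rest of the circuit to track.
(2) A full measurement returns |01> with probability 1/4.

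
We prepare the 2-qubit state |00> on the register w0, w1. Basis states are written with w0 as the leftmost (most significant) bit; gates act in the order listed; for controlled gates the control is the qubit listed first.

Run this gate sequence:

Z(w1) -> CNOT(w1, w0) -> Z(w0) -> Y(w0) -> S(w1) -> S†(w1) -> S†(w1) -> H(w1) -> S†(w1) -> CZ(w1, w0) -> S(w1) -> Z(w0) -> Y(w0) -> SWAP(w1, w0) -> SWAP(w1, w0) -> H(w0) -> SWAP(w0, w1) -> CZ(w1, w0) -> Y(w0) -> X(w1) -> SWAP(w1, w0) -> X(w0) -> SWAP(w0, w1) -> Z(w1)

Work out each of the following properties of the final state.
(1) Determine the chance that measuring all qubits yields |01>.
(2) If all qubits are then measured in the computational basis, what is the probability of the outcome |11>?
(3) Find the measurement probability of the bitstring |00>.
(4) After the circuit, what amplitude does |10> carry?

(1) A full measurement returns |01> with probability 1/4.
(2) Outcome |11> occurs with probability 1/4.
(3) A full measurement returns |00> with probability 1/4.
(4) The amplitude on |10> is -I/2.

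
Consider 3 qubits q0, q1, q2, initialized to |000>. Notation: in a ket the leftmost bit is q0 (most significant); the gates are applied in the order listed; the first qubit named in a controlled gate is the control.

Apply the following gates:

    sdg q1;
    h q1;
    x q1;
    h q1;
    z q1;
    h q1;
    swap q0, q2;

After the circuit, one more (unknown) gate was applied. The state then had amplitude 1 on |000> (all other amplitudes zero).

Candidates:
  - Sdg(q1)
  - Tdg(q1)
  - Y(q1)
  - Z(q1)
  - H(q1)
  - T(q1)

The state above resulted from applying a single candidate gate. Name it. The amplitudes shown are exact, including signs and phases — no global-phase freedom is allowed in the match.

It was H(q1) that produced the state shown. Key observation: the block from step 2 through step 5 cancels to the identity and can be dropped.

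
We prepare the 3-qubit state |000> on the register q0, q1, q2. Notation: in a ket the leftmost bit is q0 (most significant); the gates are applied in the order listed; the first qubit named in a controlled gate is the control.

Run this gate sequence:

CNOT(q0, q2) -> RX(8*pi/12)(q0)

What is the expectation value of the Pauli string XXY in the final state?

In the final state, XXY has expectation 0.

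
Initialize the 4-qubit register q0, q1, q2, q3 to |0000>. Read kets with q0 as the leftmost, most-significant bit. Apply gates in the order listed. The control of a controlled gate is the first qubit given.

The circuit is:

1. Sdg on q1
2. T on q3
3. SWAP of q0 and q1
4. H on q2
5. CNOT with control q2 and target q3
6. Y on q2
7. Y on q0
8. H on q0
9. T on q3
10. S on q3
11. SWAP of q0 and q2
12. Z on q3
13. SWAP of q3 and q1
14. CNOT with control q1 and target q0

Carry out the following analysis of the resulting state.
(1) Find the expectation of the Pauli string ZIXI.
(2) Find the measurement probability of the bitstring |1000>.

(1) In the final state, ZIXI has expectation 1.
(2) Outcome |1000> occurs with probability 1/4.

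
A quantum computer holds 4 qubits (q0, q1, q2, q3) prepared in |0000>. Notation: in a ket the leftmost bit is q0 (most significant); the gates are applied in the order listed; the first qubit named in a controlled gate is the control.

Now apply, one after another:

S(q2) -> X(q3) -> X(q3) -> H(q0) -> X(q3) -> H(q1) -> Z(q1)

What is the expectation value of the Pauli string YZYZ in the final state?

The observable YZYZ averages to 0.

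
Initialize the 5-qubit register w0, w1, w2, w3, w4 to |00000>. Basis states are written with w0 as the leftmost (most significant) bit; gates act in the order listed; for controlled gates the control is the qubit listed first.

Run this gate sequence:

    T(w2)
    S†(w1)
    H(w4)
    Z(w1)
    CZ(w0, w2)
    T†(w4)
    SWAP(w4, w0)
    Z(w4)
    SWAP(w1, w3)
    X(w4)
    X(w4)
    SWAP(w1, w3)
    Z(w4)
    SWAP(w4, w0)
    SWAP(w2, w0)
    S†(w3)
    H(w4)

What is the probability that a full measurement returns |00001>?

Outcome |00001> occurs with probability 1/2 - sqrt(2)/4. Key observation: steps 7-14 multiply out to the identity, so the circuit reduces to the remaining gates.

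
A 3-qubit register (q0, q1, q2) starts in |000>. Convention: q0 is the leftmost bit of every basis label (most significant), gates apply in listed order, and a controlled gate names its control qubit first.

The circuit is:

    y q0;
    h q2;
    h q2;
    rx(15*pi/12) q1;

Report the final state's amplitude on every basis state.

The resulting statevector has amplitude -I*sqrt(2 - sqrt(2))/2 on |100>, sqrt(sqrt(2) + 2)/2 on |110>, and 0 on every other basis state. Key observation: the block from step 2 through step 3 cancels to the identity and can be dropped.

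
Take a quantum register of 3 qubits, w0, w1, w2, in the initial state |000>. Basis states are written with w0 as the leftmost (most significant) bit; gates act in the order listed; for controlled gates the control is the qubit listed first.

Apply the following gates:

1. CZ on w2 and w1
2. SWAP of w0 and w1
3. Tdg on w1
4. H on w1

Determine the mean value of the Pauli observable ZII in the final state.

The observable ZII averages to 1.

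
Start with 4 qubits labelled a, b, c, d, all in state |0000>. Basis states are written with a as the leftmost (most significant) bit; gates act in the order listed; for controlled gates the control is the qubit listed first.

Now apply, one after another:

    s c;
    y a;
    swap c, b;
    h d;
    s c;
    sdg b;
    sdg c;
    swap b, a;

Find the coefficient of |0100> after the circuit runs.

|0100> carries amplitude sqrt(2)*I/2 in the final state.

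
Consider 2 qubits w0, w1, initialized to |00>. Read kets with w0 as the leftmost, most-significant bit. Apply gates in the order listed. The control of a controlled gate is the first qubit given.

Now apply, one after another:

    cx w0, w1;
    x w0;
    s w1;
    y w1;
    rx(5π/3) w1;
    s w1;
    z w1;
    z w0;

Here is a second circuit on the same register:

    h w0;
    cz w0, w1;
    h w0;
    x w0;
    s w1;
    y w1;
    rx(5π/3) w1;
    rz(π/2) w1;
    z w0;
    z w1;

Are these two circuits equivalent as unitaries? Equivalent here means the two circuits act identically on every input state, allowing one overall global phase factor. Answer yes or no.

No, they are not equivalent — no single phase factor reconciles the two unitaries.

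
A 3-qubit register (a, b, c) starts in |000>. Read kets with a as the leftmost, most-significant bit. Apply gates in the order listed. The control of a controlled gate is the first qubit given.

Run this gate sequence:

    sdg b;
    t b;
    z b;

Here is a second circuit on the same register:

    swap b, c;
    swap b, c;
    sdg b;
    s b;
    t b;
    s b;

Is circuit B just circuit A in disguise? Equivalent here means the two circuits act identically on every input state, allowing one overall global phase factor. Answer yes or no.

Yes: on every input state the two circuits agree up to one overall phase factor.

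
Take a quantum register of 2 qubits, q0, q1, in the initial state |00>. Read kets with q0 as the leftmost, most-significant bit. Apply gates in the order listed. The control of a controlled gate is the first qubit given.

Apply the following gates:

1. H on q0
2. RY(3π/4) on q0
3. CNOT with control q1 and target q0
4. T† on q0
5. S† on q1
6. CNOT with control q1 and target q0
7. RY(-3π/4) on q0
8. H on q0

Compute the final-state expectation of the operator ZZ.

In the final state, ZZ has expectation sqrt(2)/4 + 1/2.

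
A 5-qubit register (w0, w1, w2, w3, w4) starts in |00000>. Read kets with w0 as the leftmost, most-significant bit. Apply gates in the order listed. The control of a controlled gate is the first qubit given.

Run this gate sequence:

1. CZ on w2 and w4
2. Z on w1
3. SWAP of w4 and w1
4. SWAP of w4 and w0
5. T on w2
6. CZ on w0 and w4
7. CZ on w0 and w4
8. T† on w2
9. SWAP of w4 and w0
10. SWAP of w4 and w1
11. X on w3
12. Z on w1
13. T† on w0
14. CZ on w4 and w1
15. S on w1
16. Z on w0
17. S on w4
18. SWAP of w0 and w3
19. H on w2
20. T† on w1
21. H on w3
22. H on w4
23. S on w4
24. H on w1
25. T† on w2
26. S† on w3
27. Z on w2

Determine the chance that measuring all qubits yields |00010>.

Outcome |00010> occurs with probability 0. Key observation: steps 3-10 multiply out to the identity, so the circuit reduces to the remaining gates.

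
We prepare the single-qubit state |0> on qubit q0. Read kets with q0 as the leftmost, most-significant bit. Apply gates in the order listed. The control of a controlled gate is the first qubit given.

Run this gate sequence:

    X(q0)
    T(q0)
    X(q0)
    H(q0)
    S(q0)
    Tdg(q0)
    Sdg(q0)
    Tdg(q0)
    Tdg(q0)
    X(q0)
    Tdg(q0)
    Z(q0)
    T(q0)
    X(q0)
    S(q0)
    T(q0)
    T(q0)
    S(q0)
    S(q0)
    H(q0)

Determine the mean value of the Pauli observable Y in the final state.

In the final state, Y has expectation -sqrt(2)/2.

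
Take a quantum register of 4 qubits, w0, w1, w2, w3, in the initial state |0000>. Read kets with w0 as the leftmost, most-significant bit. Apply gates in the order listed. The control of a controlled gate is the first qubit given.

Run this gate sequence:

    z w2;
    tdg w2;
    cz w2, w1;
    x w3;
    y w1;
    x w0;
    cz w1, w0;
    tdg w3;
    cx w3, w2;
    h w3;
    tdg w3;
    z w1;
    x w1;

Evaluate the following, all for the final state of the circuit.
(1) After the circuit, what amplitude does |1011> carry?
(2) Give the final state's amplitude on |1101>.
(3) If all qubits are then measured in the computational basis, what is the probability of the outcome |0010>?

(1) |1011> carries amplitude -sqrt(2)/2 in the final state.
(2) The final state's coefficient on |1101> equals 0.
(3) The probability of measuring |0010> is 0.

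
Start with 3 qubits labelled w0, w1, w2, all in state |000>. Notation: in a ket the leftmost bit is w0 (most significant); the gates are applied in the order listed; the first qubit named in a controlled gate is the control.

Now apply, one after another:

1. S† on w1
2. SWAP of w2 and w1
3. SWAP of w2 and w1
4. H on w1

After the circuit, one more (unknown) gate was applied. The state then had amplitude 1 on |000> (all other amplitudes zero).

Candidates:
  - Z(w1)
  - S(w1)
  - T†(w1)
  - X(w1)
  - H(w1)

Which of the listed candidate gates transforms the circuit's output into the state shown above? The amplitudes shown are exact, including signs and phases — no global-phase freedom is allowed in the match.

The applied gate was H(w1). Key observation: the block from step 2 through step 3 cancels to the identity and can be dropped.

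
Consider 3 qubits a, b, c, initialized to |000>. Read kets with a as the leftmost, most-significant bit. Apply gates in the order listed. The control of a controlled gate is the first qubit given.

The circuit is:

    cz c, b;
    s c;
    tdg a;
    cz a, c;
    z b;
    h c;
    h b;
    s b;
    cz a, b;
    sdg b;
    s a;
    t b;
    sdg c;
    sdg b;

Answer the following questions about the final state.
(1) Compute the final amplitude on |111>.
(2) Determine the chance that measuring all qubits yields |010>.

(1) The final state's coefficient on |111> equals 0.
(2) A full measurement returns |010> with probability 1/4.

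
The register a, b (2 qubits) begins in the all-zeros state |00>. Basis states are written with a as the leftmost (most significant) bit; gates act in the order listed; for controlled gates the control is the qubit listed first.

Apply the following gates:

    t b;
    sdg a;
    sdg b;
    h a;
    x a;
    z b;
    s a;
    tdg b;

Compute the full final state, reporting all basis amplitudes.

After the circuit, the state carries amplitude sqrt(2)/2 on |00>, 0 on |01>, sqrt(2)*I/2 on |10>, 0 on |11>.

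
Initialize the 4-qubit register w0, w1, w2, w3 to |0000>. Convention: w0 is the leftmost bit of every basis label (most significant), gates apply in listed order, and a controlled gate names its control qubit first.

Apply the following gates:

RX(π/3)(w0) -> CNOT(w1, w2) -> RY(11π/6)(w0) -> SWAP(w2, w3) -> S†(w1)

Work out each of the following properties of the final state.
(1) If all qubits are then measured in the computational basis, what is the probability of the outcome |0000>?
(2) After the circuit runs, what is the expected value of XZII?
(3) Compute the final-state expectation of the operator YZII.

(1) The probability of measuring |0000> is sqrt(3)/8 + 1/2.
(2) The expectation value of XZII is -1/4.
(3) The observable YZII averages to -sqrt(3)/2.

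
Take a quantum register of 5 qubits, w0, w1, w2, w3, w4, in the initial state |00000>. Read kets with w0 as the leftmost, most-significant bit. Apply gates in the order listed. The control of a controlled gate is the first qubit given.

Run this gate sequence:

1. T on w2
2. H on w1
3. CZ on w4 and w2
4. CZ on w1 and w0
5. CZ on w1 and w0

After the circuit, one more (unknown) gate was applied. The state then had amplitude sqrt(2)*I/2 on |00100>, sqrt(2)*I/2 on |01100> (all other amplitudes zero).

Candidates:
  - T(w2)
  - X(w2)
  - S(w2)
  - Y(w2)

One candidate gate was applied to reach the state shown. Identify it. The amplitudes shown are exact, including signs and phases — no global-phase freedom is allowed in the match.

The unique candidate consistent with the amplitudes is Y(w2). Key observation: the block from step 4 through step 5 cancels to the identity and can be dropped.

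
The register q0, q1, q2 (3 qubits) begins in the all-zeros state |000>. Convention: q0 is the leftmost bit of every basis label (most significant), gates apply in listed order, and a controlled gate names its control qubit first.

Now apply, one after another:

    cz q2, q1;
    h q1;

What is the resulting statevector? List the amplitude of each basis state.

After the circuit, the state carries amplitude sqrt(2)/2 on |000>, sqrt(2)/2 on |010>, and 0 on every other basis state.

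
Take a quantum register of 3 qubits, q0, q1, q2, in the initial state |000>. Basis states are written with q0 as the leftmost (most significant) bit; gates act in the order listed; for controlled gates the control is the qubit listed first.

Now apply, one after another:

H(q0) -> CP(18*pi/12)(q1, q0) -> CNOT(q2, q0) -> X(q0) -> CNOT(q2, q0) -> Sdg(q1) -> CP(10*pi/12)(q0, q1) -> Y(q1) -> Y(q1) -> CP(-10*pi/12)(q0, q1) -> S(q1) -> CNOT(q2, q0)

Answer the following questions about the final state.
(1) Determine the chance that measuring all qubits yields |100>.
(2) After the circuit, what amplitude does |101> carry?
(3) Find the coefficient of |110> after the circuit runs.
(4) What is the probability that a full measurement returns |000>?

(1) The probability of measuring |100> is 1/2. Key observation: steps 5-12 multiply out to the identity, so the circuit reduces to the remaining gates.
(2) The final state's coefficient on |101> equals 0.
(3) The amplitude on |110> is 0.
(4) Outcome |000> occurs with probability 1/2.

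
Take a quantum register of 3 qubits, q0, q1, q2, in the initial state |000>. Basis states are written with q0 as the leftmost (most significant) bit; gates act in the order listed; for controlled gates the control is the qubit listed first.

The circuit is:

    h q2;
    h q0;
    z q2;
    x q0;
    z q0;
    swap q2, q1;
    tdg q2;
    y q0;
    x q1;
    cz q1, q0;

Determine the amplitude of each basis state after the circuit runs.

The resulting statevector has amplitude -I/2 on |000>, 0 on |001>, I/2 on |010>, 0 on |011>, -I/2 on |100>, 0 on |101>, -I/2 on |110>, 0 on |111>.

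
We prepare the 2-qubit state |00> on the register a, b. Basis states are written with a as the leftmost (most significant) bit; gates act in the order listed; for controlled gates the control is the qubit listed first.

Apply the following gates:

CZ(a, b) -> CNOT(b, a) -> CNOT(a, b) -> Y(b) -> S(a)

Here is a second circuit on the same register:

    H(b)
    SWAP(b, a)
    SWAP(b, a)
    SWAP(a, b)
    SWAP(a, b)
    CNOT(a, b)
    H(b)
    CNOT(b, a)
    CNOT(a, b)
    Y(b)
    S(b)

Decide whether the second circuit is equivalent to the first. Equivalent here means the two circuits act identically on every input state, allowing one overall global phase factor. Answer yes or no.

No: there is an input state on which the two circuits produce genuinely different outputs (not merely differing by a phase).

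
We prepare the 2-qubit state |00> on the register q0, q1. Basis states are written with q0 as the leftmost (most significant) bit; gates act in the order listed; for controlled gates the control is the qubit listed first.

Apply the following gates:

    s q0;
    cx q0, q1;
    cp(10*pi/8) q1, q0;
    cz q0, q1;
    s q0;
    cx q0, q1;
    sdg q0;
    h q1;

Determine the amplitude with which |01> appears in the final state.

The amplitude on |01> is sqrt(2)/2.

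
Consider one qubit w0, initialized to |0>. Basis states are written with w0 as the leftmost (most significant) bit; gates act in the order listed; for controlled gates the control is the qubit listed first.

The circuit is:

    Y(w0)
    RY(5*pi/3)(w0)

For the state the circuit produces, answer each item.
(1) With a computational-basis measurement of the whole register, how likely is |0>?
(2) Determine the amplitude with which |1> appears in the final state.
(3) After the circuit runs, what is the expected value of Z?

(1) A full measurement returns |0> with probability 1/4.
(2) The amplitude on |1> is -sqrt(3)*I/2.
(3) The expectation value of Z is -1/2.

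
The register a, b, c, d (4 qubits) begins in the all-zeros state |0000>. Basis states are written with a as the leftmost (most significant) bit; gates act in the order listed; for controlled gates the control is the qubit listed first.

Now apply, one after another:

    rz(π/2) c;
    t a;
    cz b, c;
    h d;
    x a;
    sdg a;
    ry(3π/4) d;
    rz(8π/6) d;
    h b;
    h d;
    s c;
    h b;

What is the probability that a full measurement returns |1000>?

A full measurement returns |1000> with probability sqrt(2)/8 + 1/2.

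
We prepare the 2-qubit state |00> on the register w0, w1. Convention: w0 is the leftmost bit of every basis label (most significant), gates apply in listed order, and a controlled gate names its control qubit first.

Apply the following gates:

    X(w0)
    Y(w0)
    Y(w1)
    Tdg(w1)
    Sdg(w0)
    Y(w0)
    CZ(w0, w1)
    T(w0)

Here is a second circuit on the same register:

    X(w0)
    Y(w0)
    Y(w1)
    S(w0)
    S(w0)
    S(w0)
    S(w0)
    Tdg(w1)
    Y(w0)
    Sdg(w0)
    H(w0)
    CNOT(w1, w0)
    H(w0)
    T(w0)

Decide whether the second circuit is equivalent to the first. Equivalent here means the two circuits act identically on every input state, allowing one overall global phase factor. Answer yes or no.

No — the two circuits implement different unitaries, even allowing a global phase.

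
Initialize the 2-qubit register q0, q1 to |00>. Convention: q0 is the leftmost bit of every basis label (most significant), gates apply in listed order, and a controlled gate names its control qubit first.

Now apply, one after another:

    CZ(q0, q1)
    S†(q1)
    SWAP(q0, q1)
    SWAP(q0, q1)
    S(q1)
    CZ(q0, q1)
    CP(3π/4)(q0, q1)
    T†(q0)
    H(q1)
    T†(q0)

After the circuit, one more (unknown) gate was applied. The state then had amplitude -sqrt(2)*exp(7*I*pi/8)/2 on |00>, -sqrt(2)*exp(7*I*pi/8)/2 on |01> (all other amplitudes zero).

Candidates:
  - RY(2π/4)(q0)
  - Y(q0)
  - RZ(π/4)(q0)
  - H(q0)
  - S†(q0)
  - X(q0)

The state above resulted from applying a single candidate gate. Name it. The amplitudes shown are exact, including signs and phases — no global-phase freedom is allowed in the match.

It was RZ(π/4)(q0) that produced the state shown.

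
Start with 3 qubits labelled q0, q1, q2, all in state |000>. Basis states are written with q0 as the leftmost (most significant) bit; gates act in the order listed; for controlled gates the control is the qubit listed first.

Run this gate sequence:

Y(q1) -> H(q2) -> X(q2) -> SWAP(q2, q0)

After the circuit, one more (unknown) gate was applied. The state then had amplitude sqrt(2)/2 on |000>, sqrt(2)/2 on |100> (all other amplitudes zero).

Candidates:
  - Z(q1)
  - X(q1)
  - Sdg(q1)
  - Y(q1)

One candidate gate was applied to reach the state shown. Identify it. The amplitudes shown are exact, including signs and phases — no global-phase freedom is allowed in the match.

The unique candidate consistent with the amplitudes is Y(q1).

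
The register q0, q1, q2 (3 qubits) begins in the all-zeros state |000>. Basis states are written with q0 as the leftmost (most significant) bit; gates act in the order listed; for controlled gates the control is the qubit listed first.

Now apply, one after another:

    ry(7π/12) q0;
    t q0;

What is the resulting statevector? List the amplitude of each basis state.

The resulting statevector has amplitude -sqrt(2 - sqrt(2))/4 + sqrt(3*sqrt(2) + 6)/4 on |000>, (sqrt(6 - 3*sqrt(2))/4 + sqrt(sqrt(2) + 2)/4)*exp(I*pi/4) on |100>, and 0 on every other basis state.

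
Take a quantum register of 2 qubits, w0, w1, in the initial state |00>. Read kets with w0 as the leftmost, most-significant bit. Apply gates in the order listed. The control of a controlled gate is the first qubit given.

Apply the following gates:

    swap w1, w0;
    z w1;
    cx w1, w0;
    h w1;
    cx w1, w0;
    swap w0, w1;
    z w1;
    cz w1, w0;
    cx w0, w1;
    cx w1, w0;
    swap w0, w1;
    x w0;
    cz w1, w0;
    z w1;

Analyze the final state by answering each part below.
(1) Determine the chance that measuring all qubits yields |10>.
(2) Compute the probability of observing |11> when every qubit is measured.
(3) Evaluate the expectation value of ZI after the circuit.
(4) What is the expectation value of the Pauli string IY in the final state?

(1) The probability of measuring |10> is 1/2.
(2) A full measurement returns |11> with probability 1/2.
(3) In the final state, ZI has expectation -1.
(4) In the final state, IY has expectation 0.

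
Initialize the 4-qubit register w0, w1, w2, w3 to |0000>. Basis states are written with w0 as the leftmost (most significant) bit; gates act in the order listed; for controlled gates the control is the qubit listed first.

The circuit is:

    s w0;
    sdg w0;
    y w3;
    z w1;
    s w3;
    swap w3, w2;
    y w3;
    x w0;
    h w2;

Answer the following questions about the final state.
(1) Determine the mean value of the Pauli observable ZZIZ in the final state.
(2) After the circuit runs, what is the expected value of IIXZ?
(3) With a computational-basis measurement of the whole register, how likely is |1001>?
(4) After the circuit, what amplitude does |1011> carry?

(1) The observable ZZIZ averages to 1.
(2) The observable IIXZ averages to 1.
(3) A full measurement returns |1001> with probability 1/2.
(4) The amplitude on |1011> is sqrt(2)*I/2.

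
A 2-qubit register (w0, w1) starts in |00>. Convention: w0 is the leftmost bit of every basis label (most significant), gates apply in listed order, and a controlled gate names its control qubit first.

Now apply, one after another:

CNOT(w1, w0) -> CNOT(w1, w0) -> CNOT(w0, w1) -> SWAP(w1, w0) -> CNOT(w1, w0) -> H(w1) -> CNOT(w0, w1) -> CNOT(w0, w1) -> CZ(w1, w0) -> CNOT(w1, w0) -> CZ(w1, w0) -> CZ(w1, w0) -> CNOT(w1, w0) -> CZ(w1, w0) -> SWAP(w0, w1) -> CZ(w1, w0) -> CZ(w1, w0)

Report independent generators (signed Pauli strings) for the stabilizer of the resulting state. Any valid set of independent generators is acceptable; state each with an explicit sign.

The final state is stabilized by the group generated by +XI, +IZ; other independent generating sets are equally valid. Key observation: steps 9-14 multiply out to the identity, so the circuit reduces to the remaining gates.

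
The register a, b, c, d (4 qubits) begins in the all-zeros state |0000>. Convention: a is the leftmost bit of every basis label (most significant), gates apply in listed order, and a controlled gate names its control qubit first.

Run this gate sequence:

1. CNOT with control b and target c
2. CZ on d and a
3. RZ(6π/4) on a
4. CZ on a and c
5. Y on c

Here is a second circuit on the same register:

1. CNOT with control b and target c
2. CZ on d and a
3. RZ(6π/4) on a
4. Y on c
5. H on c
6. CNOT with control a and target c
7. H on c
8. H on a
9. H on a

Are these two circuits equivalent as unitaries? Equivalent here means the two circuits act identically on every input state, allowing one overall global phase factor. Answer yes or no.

No — the two circuits implement different unitaries, even allowing a global phase.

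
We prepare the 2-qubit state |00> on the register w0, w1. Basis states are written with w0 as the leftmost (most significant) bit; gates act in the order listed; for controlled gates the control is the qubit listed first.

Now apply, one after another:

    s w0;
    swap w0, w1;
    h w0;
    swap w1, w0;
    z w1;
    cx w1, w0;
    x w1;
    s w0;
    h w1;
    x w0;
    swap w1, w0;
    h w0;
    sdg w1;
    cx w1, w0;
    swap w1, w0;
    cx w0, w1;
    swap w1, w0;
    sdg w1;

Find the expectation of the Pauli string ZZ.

In the final state, ZZ has expectation 1.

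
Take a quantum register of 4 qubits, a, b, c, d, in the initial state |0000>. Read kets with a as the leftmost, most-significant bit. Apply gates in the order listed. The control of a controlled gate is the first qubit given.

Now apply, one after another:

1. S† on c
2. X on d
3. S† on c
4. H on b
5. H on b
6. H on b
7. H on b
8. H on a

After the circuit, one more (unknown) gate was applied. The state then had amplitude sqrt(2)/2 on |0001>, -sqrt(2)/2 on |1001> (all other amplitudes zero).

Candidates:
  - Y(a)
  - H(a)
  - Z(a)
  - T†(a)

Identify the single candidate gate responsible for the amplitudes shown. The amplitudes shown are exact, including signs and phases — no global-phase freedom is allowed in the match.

It was Z(a) that produced the state shown.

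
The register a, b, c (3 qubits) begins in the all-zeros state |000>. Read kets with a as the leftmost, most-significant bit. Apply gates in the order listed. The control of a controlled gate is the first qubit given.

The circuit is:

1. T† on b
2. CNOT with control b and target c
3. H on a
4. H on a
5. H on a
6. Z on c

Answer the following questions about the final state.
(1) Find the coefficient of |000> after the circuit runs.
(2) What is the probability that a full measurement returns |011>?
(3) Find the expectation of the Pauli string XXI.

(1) The final state's coefficient on |000> equals sqrt(2)/2. Key observation: gates 3-4 undo each other exactly, leaving only the rest of the circuit to track.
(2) A full measurement returns |011> with probability 0.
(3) In the final state, XXI has expectation 0.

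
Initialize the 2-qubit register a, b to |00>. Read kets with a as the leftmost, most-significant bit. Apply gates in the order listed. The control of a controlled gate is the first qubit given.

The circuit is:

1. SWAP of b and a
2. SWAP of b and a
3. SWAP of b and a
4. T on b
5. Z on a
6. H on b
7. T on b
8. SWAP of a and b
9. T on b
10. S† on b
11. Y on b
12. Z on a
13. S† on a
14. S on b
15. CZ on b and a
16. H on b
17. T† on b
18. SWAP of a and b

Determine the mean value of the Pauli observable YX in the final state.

In the final state, YX has expectation 1/2. Key observation: the block from step 2 through step 3 cancels to the identity and can be dropped.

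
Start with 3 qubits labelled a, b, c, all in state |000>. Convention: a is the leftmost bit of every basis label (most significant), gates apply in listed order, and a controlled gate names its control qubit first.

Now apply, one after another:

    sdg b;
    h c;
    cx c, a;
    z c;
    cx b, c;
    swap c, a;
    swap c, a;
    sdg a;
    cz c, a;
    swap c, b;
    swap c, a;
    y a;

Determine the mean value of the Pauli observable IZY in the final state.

The observable IZY averages to 0.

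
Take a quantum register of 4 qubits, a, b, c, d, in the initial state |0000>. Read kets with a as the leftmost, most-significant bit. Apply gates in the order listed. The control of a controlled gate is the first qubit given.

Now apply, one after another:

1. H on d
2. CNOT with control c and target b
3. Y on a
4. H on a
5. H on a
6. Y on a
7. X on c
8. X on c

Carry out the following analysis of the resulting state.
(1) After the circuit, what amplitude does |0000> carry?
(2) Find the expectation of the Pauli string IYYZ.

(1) |0000> carries amplitude sqrt(2)/2 in the final state. Key observation: gates 3-6 undo each other exactly, leaving only the rest of the circuit to track.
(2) In the final state, IYYZ has expectation 0.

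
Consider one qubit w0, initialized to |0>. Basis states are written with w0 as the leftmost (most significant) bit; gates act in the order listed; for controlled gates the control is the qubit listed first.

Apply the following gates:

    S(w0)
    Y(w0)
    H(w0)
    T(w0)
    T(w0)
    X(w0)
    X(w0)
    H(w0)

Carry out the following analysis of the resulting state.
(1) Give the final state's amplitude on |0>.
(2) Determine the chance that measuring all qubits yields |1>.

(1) The final state's coefficient on |0> equals 1/2 + I/2.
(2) Outcome |1> occurs with probability 1/2.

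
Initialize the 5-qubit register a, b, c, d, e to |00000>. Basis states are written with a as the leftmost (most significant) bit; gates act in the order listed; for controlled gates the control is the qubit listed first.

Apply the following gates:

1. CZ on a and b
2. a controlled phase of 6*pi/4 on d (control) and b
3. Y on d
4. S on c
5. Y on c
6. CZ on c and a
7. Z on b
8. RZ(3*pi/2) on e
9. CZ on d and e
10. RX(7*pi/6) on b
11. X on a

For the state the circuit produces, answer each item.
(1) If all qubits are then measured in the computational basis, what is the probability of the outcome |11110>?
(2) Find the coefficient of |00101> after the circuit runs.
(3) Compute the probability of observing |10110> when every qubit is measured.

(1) The probability of measuring |11110> is sqrt(3)/4 + 1/2.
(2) The final state's coefficient on |00101> equals 0.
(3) The probability of measuring |10110> is 1/2 - sqrt(3)/4.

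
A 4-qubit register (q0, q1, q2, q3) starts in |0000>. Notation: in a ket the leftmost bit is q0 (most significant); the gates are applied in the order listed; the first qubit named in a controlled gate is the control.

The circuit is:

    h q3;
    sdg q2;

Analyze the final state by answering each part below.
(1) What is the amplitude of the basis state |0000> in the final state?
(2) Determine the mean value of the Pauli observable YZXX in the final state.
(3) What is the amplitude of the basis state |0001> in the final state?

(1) The final state's coefficient on |0000> equals sqrt(2)/2.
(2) In the final state, YZXX has expectation 0.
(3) The final state's coefficient on |0001> equals sqrt(2)/2.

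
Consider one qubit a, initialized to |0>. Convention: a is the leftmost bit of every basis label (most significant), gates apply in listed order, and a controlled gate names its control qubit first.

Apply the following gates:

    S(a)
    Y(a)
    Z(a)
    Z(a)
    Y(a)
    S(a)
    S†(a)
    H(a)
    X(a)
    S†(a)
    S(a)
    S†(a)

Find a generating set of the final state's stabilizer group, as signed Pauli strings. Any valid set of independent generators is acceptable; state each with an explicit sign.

The final state is stabilized by the group generated by -Y; other independent generating sets are equally valid.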